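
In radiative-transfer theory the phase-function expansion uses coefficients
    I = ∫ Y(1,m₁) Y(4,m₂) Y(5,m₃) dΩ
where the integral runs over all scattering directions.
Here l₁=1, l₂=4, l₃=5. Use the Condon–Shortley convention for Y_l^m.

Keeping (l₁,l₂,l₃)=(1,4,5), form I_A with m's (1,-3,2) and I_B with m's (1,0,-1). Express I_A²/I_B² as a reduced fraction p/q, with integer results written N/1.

1/5

Shared (l₁,l₂,l₃)=(1,4,5): N and (l;000)² cancel in I_A²/I_B².
A: Δ = 0!·2!·8!/11! = 1/495; Racah Σ t=0..0: t=0:+1/10080 = 1/10080; ⇒ 3j(1 4 5; 1 -3 2)² = 1/165, sgn -1
B: Δ = 0!·2!·8!/11! = 1/495; Racah Σ t=0..0: t=0:+1/1152 = 1/1152; ⇒ 3j(1 4 5; 1 0 -1)² = 1/33, sgn +1
I_A²/I_B² = (1/165)/(1/33) = 1/5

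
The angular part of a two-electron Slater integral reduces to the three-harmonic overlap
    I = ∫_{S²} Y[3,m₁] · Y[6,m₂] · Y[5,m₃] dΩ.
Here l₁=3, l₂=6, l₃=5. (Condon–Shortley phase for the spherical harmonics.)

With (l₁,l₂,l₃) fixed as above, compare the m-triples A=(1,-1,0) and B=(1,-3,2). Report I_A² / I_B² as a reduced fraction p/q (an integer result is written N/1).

Same 3,6,5: normalisation and zero-m 3j drop out of the ratio.
A: Δ: 4! 2! 8! / 15! → 1/675675; sum: t=0:+1/34560 t=1:−1/3456 t=2:+1/5760 = -1/11520; 3j²(3 6 5; 1 -1 0) = Δ·Π!·Σ² = 2/429  (sign +1)
B: Δ: 4! 2! 8! / 15! → 1/675675; sum: t=0:+1/34560 t=1:−1/8640 t=2:+1/40320 = -1/16128; 3j²(3 6 5; 1 -3 2) = Δ·Π!·Σ² = 18/1001  (sign +1)
I_A²/I_B² = (2/429)/(18/1001) = 7/27

7/27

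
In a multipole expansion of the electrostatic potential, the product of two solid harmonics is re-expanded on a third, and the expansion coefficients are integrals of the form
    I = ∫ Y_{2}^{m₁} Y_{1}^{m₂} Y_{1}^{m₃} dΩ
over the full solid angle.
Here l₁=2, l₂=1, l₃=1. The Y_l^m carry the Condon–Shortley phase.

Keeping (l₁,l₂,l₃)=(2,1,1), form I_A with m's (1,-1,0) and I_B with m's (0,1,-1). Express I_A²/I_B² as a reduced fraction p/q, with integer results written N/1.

Shared (l₁,l₂,l₃)=(2,1,1): N and (l;000)² cancel in I_A²/I_B².
A: Δ = 2!·2!·0!/5! = 1/30; Racah Σ t=0..0: t=0:+1/2 = 1/2; ⇒ 3j(2 1 1; 1 -1 0)² = 1/10, sgn -1
B: Δ = 2!·2!·0!/5! = 1/30; Racah Σ t=2..2: t=2:+1/4 = 1/4; ⇒ 3j(2 1 1; 0 1 -1)² = 1/30, sgn +1
I_A²/I_B² = (1/10)/(1/30) = 3/1

3/1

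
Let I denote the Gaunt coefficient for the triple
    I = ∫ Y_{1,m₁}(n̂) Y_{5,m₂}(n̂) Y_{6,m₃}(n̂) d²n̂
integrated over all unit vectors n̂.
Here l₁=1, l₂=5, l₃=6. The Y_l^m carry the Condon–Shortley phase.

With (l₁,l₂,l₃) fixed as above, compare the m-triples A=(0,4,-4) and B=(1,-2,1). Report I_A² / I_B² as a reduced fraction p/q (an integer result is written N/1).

2/1

Same 1,5,6: normalisation and zero-m 3j drop out of the ratio.
A: Δ: 0! 2! 10! / 13! → 1/858; sum: t=0:+1/362880 = 1/362880; 3j²(1 5 6; 0 4 -4) = Δ·Π!·Σ² = 10/429  (sign +1)
B: Δ: 0! 2! 10! / 13! → 1/858; sum: t=0:+1/60480 = 1/60480; 3j²(1 5 6; 1 -2 1) = Δ·Π!·Σ² = 5/429  (sign -1)
I_A²/I_B² = (10/429)/(5/429) = 2/1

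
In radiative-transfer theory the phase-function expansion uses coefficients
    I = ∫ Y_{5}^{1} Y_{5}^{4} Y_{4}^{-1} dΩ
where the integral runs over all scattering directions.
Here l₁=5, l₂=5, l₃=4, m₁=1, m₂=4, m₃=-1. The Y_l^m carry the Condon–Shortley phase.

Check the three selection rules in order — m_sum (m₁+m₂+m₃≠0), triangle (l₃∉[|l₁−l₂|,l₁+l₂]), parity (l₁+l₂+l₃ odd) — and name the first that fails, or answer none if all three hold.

m_sum

Σmᵢ = 4  ✗
l₃∈[|l₁−l₂|,l₁+l₂]=[0,10], have l₃=4
Σlᵢ = 14 ⇒ even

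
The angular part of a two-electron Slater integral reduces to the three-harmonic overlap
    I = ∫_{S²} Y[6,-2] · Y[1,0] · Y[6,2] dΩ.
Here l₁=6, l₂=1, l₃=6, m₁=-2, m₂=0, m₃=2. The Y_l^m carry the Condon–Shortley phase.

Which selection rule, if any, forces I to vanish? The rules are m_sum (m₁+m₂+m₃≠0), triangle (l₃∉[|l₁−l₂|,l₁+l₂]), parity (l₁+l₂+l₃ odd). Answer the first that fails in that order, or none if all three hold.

Σmᵢ = 0  ✓
l₃∈[|l₁−l₂|,l₁+l₂]=[5,7], have l₃=6  ✓
Σlᵢ = 13 ⇒ odd  ✗

parity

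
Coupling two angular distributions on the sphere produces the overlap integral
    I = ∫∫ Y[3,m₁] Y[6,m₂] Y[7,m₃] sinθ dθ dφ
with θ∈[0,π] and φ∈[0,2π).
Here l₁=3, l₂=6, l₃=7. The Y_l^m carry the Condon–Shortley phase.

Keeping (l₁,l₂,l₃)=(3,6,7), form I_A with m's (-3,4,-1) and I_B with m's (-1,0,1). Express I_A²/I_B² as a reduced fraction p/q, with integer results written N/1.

Same 3,6,7: normalisation and zero-m 3j drop out of the ratio.
A: Δ: 2! 4! 10! / 17! → 1/2042040; sum: t=2:+1/3870720 = 1/3870720; 3j²(3 6 7; -3 4 -1) = Δ·Π!·Σ² = 675/136136  (sign +1)
B: Δ: 2! 4! 10! / 17! → 1/2042040; sum: t=0:+1/829440 t=1:−1/86400 t=2:+1/138240 = -13/4147200; 3j²(3 6 7; -1 0 1) = Δ·Π!·Σ² = 13/3740  (sign -1)
I_A²/I_B² = (675/136136)/(13/3740) = 3375/2366

3375/2366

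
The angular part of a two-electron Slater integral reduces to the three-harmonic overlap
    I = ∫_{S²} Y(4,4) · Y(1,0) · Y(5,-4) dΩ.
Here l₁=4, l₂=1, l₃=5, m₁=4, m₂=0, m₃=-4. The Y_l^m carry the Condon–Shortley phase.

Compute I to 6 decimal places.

m-sum 0 ✓  L=10 even ✓  3≤5≤5 ✓
Π(2lᵢ+1) = 9×3×11 = 297
triangle coeff Δ(4,1,5) = 1/495
Σ_t [0,0]: t=0:+1/576 = 1/576
(3j)²=5/99 [(4 1 5; 0 0 0)], sign=-1
Σ_t [0,0]: t=0:+1/40320 = 1/40320
(3j)²=1/55 [(4 1 5; 4 0 -4)], sign=-1
⇒ 4πI² = 3/11
I = (+1)√(3/11/(4π)) = 0.14731920

0.147319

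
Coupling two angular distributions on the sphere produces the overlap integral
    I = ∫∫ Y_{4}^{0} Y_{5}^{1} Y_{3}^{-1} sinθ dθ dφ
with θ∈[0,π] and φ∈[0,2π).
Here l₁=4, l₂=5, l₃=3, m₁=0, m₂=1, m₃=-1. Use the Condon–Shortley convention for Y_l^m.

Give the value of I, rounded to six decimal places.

-0.086020

m-sum 0 ✓  L=12 even ✓  1≤3≤9 ✓
Π(2lᵢ+1) = 9×11×7 = 693
triangle coeff Δ(4,5,3) = 1/180180
Σ_t [2,4]: t=2:+1/576 t=3:−1/144 t=4:+1/576 = -1/288
(3j)²=20/1001 [(4 5 3; 0 0 0)], sign=+1
Σ_t [2,4]: t=2:+1/2304 t=3:−1/216 t=4:+1/384 = -11/6912
(3j)²=11/1638 [(4 5 3; 0 1 -1)], sign=-1
⇒ 4πI² = 110/1183
I = (-1)√(110/1183/(4π)) = -0.08601992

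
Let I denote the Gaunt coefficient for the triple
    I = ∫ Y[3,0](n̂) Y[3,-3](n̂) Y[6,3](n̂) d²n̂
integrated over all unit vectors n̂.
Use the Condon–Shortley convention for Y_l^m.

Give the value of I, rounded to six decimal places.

Checks pass: Σm=0; 12 even; l₃=6∈[0,6].
(2·3+1)(2·3+1)(2·6+1) = 637
Δ: 0! 6! 6! / 13! → 1/12012
sum: t=0:+1/1296 = 1/1296
3j²(3 3 6; 0 0 0) = Δ·Π!·Σ² = 100/3003  (sign +1)
sum: t=0:+1/25920 = 1/25920
3j²(3 3 6; 0 -3 3) = Δ·Π!·Σ² = 1/143  (sign -1)
combine: 4πI² = 637·100/3003·1/143 = 700/4719
take √, sign -1: I = -0.10864734

-0.108647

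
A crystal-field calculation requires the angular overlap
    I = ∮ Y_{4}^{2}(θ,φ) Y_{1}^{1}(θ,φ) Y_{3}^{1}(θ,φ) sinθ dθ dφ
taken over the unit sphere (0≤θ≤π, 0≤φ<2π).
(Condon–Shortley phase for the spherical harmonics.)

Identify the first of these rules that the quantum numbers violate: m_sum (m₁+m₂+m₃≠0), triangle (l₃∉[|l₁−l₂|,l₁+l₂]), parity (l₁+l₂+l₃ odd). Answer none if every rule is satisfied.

azimuthal sum: 2 + 1 + 1 = 4  ✗
3 ≤ 3 ≤ 5 (triangle on l)
L = 4 + 1 + 3 = 8 (even)

m_sum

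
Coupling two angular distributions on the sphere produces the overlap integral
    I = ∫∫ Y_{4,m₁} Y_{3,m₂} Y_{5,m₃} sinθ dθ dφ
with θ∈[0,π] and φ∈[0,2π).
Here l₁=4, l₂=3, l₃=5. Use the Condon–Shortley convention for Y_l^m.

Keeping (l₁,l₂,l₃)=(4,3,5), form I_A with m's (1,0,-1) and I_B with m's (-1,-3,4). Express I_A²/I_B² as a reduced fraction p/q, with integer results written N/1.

l's match ⇒ only the (l;m) 3-j factors differ between A and B.
A: triangle coeff Δ(4,3,5) = 1/180180; Σ_t [0,2]: t=0:+1/432 t=1:−1/192 t=2:+1/1440 = -19/8640; (3j)²=361/30030 [(4 3 5; 1 0 -1)], sign=-1
B: triangle coeff Δ(4,3,5) = 1/180180; Σ_t [0,0]: t=0:+1/5760 = 1/5760; (3j)²=9/286 [(4 3 5; -1 -3 4)], sign=-1
I_A²/I_B² = (361/30030)/(9/286) = 361/945

361/945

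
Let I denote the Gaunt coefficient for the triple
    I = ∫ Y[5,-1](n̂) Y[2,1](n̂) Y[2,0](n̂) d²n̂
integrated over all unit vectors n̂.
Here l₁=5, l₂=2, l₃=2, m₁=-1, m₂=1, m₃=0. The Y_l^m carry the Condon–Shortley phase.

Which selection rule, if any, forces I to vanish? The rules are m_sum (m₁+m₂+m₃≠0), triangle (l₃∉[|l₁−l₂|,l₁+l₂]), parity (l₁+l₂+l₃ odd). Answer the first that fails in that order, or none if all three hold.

m₁+m₂+m₃ = -1 + 1 + 0 = 0  ✓
triangle: |5−2|=3 ≤ l₃=2 ≤ 5+2=7  ✗
parity: l₁+l₂+l₃ = 9 is odd

triangle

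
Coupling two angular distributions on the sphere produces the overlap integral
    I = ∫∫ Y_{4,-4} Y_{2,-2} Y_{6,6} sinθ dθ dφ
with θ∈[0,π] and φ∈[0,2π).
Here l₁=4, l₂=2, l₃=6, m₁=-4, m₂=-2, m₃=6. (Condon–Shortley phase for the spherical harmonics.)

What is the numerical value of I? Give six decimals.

0.353849

Rules hold: Σm=0, L=12 even, 2≤6≤6.
N = 9·5·13 = 585
Δ = 0!·8!·4!/13! = 1/6435
Racah Σ t=0..0: t=0:+1/2304 = 1/2304
⇒ 3j(4 2 6; 0 0 0)² = 5/143, sgn +1
Racah Σ t=0..0: t=0:+1/967680 = 1/967680
⇒ 3j(4 2 6; -4 -2 6)² = 1/13, sgn +1
4πI² = N·(3j₀)²·(3jₘ)² = 225/143
I = +1·√(1.57343/4π) = 0.35384927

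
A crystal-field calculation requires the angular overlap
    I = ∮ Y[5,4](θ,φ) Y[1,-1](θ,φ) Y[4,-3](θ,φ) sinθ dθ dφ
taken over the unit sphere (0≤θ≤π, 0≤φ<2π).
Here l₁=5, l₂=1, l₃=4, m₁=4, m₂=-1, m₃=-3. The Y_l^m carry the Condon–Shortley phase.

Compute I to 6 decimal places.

0.294638

Rules hold: Σm=0, L=10 even, 4≤4≤6.
N = 11·3·9 = 297
Δ = 2!·8!·0!/11! = 1/495
Racah Σ t=1..1: t=1:−1/576 = -1/576
⇒ 3j(5 1 4; 0 0 0)² = 5/99, sgn -1
Racah Σ t=0..0: t=0:+1/10080 = 1/10080
⇒ 3j(5 1 4; 4 -1 -3)² = 4/55, sgn -1
4πI² = N·(3j₀)²·(3jₘ)² = 12/11
I = +1·√(1.09091/4π) = 0.29463840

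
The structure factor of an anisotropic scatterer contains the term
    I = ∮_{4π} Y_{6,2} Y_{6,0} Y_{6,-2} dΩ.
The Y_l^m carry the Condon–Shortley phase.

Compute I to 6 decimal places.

-0.062979

Checks pass: Σm=0; 18 even; l₃=6∈[0,12].
(2·6+1)(2·6+1)(2·6+1) = 2197
Δ: 6! 6! 6! / 19! → 1/325909584
sum: t=0:+1/373248000 t=1:−1/1728000 t=2:+1/110592 t=3:−1/46656 t=4:+1/110592 t=5:−1/1728000 t=6:+1/373248000 = -7/1555200
3j²(6 6 6; 0 0 0) = Δ·Π!·Σ² = 400/46189  (sign -1)
sum: t=0:+1/24883200 t=1:−1/518400 t=2:+1/110592 t=3:−1/155520 t=4:+1/1658880 = 11/8294400
3j²(6 6 6; 2 0 -2) = Δ·Π!·Σ² = 11/4199  (sign +1)
combine: 4πI² = 2197·400/46189·11/4199 = 5200/104329
take √, sign -1: I = -0.06297878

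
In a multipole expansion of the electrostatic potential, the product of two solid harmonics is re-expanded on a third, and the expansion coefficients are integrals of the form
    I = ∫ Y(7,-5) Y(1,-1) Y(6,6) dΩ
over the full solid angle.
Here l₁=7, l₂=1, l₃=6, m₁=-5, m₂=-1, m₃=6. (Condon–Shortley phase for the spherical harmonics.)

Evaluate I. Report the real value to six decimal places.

m-sum 0 ✓  L=14 even ✓  6≤6≤8 ✓
Π(2lᵢ+1) = 15×3×13 = 585
triangle coeff Δ(7,1,6) = 1/1365
Σ_t [1,1]: t=1:−1/518400 = -1/518400
(3j)²=7/195 [(7 1 6; 0 0 0)], sign=-1
Σ_t [0,0]: t=0:+1/958003200 = 1/958003200
(3j)²=1/1365 [(7 1 6; -5 -1 6)], sign=+1
⇒ 4πI² = 1/65
I = (-1)√(1/65/(4π)) = -0.03498955

-0.034990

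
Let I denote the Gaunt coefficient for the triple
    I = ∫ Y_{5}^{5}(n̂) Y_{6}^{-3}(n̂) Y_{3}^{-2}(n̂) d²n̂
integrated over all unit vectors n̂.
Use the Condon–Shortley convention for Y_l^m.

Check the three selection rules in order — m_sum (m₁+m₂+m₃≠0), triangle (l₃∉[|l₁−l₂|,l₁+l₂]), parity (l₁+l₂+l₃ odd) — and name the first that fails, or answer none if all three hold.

azimuthal sum: 5 − 3 − 2 = 0  ✓
1 ≤ 3 ≤ 11 (triangle on l)  ✓
L = 5 + 6 + 3 = 14 (even)  ✓

none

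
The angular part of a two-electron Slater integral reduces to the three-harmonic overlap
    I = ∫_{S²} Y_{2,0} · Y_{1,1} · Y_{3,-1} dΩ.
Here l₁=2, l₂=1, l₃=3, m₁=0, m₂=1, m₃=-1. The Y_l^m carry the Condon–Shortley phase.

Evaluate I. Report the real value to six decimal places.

Checks pass: Σm=0; 6 even; l₃=3∈[1,3].
(2·2+1)(2·1+1)(2·3+1) = 105
Δ: 0! 4! 2! / 7! → 1/105
sum: t=0:+1/4 = 1/4
3j²(2 1 3; 0 0 0) = Δ·Π!·Σ² = 3/35  (sign -1)
sum: t=0:+1/8 = 1/8
3j²(2 1 3; 0 1 -1) = Δ·Π!·Σ² = 2/35  (sign +1)
combine: 4πI² = 105·3/35·2/35 = 18/35
take √, sign -1: I = -0.20230066

-0.202301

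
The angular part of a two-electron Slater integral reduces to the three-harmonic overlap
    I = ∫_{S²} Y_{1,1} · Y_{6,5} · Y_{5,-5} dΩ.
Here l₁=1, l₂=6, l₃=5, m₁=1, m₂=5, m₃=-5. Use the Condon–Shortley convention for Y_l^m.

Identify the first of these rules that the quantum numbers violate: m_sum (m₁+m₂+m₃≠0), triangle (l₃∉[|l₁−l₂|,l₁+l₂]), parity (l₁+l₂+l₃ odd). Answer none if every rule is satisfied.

m_sum

m₁+m₂+m₃ = 1 + 5 − 5 = 1  ✗
triangle: |1−6|=5 ≤ l₃=5 ≤ 1+6=7
parity: l₁+l₂+l₃ = 12 is even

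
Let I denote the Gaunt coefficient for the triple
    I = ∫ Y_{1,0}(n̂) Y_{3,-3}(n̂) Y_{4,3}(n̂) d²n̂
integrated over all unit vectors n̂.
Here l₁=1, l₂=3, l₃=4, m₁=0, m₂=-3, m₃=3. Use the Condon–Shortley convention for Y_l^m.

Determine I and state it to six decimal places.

Checks pass: Σm=0; 8 even; l₃=4∈[2,4].
(2·1+1)(2·3+1)(2·4+1) = 189
Δ: 0! 2! 6! / 9! → 1/252
sum: t=0:+1/36 = 1/36
3j²(1 3 4; 0 0 0) = Δ·Π!·Σ² = 4/63  (sign +1)
sum: t=0:+1/720 = 1/720
3j²(1 3 4; 0 -3 3) = Δ·Π!·Σ² = 1/36  (sign -1)
combine: 4πI² = 189·4/63·1/36 = 1/3
take √, sign -1: I = -0.16286750

-0.162868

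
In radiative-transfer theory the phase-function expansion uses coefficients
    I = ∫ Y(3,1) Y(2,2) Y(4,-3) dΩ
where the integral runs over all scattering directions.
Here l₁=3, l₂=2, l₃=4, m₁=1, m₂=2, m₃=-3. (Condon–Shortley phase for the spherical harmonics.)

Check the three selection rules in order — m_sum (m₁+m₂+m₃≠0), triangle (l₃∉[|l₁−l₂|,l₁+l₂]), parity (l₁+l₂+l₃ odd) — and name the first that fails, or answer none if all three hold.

azimuthal sum: 1 + 2 − 3 = 0  ✓
1 ≤ 4 ≤ 5 (triangle on l)  ✓
L = 3 + 2 + 4 = 9 (odd)  ✗

parity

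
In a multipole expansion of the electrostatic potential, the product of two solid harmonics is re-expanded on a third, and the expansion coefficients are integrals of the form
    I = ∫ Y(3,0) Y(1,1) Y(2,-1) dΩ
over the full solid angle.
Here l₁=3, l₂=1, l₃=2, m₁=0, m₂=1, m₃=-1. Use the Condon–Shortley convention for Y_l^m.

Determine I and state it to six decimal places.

Rules hold: Σm=0, L=6 even, 2≤2≤4.
N = 7·3·5 = 105
Δ = 2!·4!·0!/7! = 1/105
Racah Σ t=1..1: t=1:−1/4 = -1/4
⇒ 3j(3 1 2; 0 0 0)² = 3/35, sgn -1
Racah Σ t=2..2: t=2:+1/12 = 1/12
⇒ 3j(3 1 2; 0 1 -1)² = 1/35, sgn -1
4πI² = N·(3j₀)²·(3jₘ)² = 9/35
I = +1·√(0.257143/4π) = 0.14304817

0.143048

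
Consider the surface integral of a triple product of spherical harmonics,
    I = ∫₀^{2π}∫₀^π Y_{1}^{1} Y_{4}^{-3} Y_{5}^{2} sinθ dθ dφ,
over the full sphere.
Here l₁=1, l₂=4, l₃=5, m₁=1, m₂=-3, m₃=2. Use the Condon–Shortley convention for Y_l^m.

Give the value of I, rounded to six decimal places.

0.085055

Checks pass: Σm=0; 10 even; l₃=5∈[3,5].
(2·1+1)(2·4+1)(2·5+1) = 297
Δ: 0! 2! 8! / 11! → 1/495
sum: t=0:+1/576 = 1/576
3j²(1 4 5; 0 0 0) = Δ·Π!·Σ² = 5/99  (sign -1)
sum: t=0:+1/10080 = 1/10080
3j²(1 4 5; 1 -3 2) = Δ·Π!·Σ² = 1/165  (sign -1)
combine: 4πI² = 297·5/99·1/165 = 1/11
take √, sign +1: I = 0.08505478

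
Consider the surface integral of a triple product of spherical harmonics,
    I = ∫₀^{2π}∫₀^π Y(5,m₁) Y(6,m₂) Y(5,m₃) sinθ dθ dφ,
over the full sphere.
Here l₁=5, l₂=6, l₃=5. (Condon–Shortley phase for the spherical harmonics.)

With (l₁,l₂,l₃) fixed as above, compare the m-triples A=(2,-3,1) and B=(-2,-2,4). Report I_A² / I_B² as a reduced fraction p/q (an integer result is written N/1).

3/7

Same 5,6,5: normalisation and zero-m 3j drop out of the ratio.
A: Δ: 6! 4! 6! / 17! → 1/28588560; sum: t=0:+1/155520 t=1:−1/23040 t=2:+1/34560 t=3:−1/622080 = -1/103680; 3j²(5 6 5; 2 -3 1) = Δ·Π!·Σ² = 9/2431  (sign -1)
B: Δ: 6! 4! 6! / 17! → 1/28588560; sum: t=3:−1/103680 t=4:+1/207360 = -1/207360; 3j²(5 6 5; -2 -2 4) = Δ·Π!·Σ² = 21/2431  (sign +1)
I_A²/I_B² = (9/2431)/(21/2431) = 3/7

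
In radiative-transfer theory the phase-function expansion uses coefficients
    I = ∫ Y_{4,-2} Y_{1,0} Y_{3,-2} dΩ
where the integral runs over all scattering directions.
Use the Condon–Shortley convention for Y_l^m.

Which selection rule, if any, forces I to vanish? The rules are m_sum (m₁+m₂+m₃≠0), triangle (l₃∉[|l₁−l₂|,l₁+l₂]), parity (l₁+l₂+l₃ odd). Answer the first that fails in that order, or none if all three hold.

azimuthal sum: -2 + 0 − 2 = -4  ✗
3 ≤ 3 ≤ 5 (triangle on l)
L = 4 + 1 + 3 = 8 (even)

m_sum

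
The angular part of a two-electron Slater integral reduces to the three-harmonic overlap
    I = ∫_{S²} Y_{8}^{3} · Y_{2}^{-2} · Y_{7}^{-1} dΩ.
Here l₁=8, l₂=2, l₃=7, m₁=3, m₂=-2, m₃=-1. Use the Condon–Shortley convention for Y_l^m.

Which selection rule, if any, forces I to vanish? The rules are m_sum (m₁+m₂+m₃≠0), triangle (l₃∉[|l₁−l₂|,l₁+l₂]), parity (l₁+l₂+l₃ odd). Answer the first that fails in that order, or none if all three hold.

azimuthal sum: 3 − 2 − 1 = 0  ✓
6 ≤ 7 ≤ 10 (triangle on l)  ✓
L = 8 + 2 + 7 = 17 (odd)  ✗

parity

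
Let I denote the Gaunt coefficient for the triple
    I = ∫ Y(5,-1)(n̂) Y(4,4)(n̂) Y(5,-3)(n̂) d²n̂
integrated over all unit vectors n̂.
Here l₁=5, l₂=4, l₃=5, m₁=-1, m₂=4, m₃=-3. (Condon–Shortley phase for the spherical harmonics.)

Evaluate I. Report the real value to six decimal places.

-0.168084

m-sum 0 ✓  L=14 even ✓  1≤5≤9 ✓
Π(2lᵢ+1) = 11×9×11 = 1089
triangle coeff Δ(5,4,5) = 1/3153150
Σ_t [0,4]: t=0:+1/69120 t=1:−1/1728 t=2:+1/576 t=3:−1/1728 t=4:+1/69120 = 7/11520
(3j)²=2/143 [(5 4 5; 0 0 0)], sign=-1
Σ_t [4,4]: t=4:+1/27648 = 1/27648
(3j)²=10/429 [(5 4 5; -1 4 -3)], sign=+1
⇒ 4πI² = 60/169
I = (-1)√(60/169/(4π)) = -0.16808437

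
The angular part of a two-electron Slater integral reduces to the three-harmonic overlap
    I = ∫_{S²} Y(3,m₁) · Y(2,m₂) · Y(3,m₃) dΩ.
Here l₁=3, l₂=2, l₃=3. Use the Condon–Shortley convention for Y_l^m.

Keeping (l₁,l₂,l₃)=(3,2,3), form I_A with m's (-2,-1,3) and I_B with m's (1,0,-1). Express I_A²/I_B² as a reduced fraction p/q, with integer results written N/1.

25/9

Shared (l₁,l₂,l₃)=(3,2,3): N and (l;000)² cancel in I_A²/I_B².
A: Δ = 2!·4!·2!/9! = 1/3780; Racah Σ t=1..1: t=1:−1/48 = -1/48; ⇒ 3j(3 2 3; -2 -1 3)² = 5/84, sgn -1
B: Δ = 2!·4!·2!/9! = 1/3780; Racah Σ t=0..2: t=0:+1/16 t=1:−1/6 t=2:+1/96 = -3/32; ⇒ 3j(3 2 3; 1 0 -1)² = 3/140, sgn -1
I_A²/I_B² = (5/84)/(3/140) = 25/9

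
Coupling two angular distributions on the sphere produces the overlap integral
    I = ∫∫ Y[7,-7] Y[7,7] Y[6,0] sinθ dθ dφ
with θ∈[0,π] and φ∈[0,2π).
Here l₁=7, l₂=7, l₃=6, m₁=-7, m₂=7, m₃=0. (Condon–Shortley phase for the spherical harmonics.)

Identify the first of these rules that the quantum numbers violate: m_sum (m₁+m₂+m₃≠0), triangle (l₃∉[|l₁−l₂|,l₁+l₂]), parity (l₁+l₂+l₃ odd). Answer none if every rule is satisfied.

Σmᵢ = 0  ✓
l₃∈[|l₁−l₂|,l₁+l₂]=[0,14], have l₃=6  ✓
Σlᵢ = 20 ⇒ even  ✓

none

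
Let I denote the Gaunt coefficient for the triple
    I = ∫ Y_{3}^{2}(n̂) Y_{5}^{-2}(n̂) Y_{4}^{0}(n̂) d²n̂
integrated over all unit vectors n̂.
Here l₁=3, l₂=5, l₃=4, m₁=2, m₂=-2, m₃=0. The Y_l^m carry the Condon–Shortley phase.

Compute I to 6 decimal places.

m-sum 0 ✓  L=12 even ✓  2≤4≤8 ✓
Π(2lᵢ+1) = 7×11×9 = 693
triangle coeff Δ(3,5,4) = 1/180180
Σ_t [1,3]: t=1:−1/576 t=2:+1/144 t=3:−1/576 = 1/288
(3j)²=20/1001 [(3 5 4; 0 0 0)], sign=+1
Σ_t [0,1]: t=0:+1/864 t=1:−1/576 = -1/1728
(3j)²=5/1287 [(3 5 4; 2 -2 0)], sign=-1
⇒ 4πI² = 100/1859
I = (-1)√(100/1859/(4π)) = -0.06542675

-0.065427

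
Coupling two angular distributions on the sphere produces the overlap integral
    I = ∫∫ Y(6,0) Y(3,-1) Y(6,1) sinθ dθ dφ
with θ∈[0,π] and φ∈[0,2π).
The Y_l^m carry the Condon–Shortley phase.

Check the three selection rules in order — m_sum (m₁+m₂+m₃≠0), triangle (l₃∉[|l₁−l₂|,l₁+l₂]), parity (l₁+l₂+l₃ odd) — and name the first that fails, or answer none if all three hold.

parity

Σmᵢ = 0  ✓
l₃∈[|l₁−l₂|,l₁+l₂]=[3,9], have l₃=6  ✓
Σlᵢ = 15 ⇒ odd  ✗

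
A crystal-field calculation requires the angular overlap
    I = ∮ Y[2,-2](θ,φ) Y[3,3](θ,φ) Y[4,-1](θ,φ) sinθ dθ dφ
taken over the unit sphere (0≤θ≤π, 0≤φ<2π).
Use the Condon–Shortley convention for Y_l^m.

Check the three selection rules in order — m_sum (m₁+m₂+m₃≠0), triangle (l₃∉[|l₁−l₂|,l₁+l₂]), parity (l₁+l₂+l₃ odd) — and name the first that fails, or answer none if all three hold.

parity

Σmᵢ = 0  ✓
l₃∈[|l₁−l₂|,l₁+l₂]=[1,5], have l₃=4  ✓
Σlᵢ = 9 ⇒ odd  ✗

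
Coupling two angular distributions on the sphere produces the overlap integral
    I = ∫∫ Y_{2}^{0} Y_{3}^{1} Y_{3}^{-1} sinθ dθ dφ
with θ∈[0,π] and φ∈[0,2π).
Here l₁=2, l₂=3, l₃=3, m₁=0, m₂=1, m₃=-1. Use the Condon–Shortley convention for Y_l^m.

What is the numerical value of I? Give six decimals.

Rules hold: Σm=0, L=8 even, 1≤3≤5.
N = 5·7·7 = 245
Δ = 2!·2!·4!/9! = 1/3780
Racah Σ t=0..2: t=0:+1/24 t=1:−1/4 t=2:+1/24 = -1/6
⇒ 3j(2 3 3; 0 0 0)² = 4/105, sgn +1
Racah Σ t=0..2: t=0:+1/96 t=1:−1/6 t=2:+1/16 = -3/32
⇒ 3j(2 3 3; 0 1 -1)² = 3/140, sgn -1
4πI² = N·(3j₀)²·(3jₘ)² = 1/5
I = -1·√(0.2/4π) = -0.12615663

-0.126157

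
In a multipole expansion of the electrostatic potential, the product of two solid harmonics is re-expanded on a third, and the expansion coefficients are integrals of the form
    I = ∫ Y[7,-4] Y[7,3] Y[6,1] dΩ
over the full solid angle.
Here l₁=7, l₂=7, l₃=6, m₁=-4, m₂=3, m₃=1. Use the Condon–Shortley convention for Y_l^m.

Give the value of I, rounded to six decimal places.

-0.011833

Rules hold: Σm=0, L=20 even, 0≤6≤14.
N = 15·15·13 = 2925
Δ = 8!·6!·6!/21! = 1/2444321880
Racah Σ t=1..7: t=1:−1/2612736000 t=2:+1/20736000 t=3:−1/1658880 t=4:+1/746496 t=5:−1/1658880 t=6:+1/20736000 t=7:−1/2612736000 = 1/4354560
⇒ 3j(7 7 6; 0 0 0)² = 1000/138567, sgn +1
Racah Σ t=5..8: t=5:−1/62208000 t=6:+1/8294400 t=7:−1/8709120 t=8:+1/69672960 = 1/248832000
⇒ 3j(7 7 6; -4 3 1)² = 7/83980, sgn -1
4πI² = N·(3j₀)²·(3jₘ)² = 26250/14919047
I = -1·√(0.0017595/4π) = -0.01183285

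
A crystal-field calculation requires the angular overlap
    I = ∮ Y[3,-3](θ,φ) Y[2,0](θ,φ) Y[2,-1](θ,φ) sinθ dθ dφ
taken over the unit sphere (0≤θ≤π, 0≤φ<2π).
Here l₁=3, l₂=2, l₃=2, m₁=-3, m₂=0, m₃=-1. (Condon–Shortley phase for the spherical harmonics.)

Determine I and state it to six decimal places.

Σmᵢ = -4 ≠ 0, so the φ-integral vanishes; I = 0

0.000000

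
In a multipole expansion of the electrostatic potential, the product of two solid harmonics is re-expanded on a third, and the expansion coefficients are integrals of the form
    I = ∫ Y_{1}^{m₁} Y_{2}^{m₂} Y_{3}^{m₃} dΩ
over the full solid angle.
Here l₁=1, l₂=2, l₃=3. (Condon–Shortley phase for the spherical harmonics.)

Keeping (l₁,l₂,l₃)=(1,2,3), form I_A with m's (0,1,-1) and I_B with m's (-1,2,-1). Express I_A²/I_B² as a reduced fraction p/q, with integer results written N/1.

l's match ⇒ only the (l;m) 3-j factors differ between A and B.
A: triangle coeff Δ(1,2,3) = 1/105; Σ_t [0,0]: t=0:+1/6 = 1/6; (3j)²=8/105 [(1 2 3; 0 1 -1)], sign=+1
B: triangle coeff Δ(1,2,3) = 1/105; Σ_t [0,0]: t=0:+1/48 = 1/48; (3j)²=1/105 [(1 2 3; -1 2 -1)], sign=+1
I_A²/I_B² = (8/105)/(1/105) = 8/1

8/1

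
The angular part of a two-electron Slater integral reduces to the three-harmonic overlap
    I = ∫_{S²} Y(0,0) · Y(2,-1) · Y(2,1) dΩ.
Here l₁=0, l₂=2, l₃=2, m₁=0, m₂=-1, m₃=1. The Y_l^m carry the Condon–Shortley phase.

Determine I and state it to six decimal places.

Checks pass: Σm=0; 4 even; l₃=2∈[2,2].
(2·0+1)(2·2+1)(2·2+1) = 25
Δ: 0! 0! 4! / 5! → 1/5
sum: t=0:+1/4 = 1/4
3j²(0 2 2; 0 0 0) = Δ·Π!·Σ² = 1/5  (sign +1)
sum: t=0:+1/6 = 1/6
3j²(0 2 2; 0 -1 1) = Δ·Π!·Σ² = 1/5  (sign -1)
combine: 4πI² = 25·1/5·1/5 = 1/1
take √, sign -1: I = -0.28209479

-0.282095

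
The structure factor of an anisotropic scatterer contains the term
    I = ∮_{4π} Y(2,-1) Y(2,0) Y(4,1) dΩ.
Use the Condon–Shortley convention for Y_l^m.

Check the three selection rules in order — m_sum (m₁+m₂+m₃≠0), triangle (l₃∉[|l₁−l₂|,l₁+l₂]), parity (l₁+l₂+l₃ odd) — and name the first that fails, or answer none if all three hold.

none

m₁+m₂+m₃ = -1 + 0 + 1 = 0  ✓
triangle: |2−2|=0 ≤ l₃=4 ≤ 2+2=4  ✓
parity: l₁+l₂+l₃ = 8 is even  ✓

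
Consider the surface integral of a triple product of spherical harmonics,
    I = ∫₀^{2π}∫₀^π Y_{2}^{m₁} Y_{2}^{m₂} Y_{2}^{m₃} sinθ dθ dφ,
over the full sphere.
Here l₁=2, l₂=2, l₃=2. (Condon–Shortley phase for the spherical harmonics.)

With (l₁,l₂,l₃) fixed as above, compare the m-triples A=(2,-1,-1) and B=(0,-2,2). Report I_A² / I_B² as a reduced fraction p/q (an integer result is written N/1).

3/2

l's match ⇒ only the (l;m) 3-j factors differ between A and B.
A: triangle coeff Δ(2,2,2) = 1/630; Σ_t [0,0]: t=0:+1/4 = 1/4; (3j)²=3/35 [(2 2 2; 2 -1 -1)], sign=-1
B: triangle coeff Δ(2,2,2) = 1/630; Σ_t [0,0]: t=0:+1/8 = 1/8; (3j)²=2/35 [(2 2 2; 0 -2 2)], sign=+1
I_A²/I_B² = (3/35)/(2/35) = 3/2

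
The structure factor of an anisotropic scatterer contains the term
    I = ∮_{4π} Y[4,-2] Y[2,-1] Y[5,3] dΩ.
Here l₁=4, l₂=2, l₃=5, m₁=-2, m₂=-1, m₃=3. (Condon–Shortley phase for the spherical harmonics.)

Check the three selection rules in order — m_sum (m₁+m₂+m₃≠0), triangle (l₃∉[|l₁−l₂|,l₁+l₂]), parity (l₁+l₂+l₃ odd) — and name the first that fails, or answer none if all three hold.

Σmᵢ = 0  ✓
l₃∈[|l₁−l₂|,l₁+l₂]=[2,6], have l₃=5  ✓
Σlᵢ = 11 ⇒ odd  ✗

parity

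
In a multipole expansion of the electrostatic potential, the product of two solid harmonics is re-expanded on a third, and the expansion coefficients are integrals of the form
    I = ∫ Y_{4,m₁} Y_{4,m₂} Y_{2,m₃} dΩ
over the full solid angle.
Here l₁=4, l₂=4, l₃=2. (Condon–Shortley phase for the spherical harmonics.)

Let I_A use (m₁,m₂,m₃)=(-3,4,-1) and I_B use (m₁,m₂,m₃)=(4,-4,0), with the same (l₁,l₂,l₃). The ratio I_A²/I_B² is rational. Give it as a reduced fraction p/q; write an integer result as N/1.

3/4

Shared (l₁,l₂,l₃)=(4,4,2): N and (l;000)² cancel in I_A²/I_B².
A: Δ = 6!·2!·2!/11! = 1/13860; Racah Σ t=6..6: t=6:+1/1440 = 1/1440; ⇒ 3j(4 4 2; -3 4 -1)² = 7/165, sgn -1
B: Δ = 6!·2!·2!/11! = 1/13860; Racah Σ t=0..0: t=0:+1/2880 = 1/2880; ⇒ 3j(4 4 2; 4 -4 0)² = 28/495, sgn +1
I_A²/I_B² = (7/165)/(28/495) = 3/4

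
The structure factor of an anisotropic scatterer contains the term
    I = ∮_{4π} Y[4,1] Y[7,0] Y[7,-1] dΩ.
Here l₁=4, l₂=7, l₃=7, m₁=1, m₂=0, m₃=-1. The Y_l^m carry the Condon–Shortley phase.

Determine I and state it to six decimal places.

-0.037251

Rules hold: Σm=0, L=18 even, 3≤7≤11.
N = 9·15·15 = 2025
Δ = 4!·4!·10!/19! = 1/58198140
Racah Σ t=0..4: t=0:+1/17418240 t=1:−1/622080 t=2:+1/230400 t=3:−1/622080 t=4:+1/17418240 = 1/806400
⇒ 3j(4 7 7; 0 0 0)² = 2268/230945, sgn -1
Racah Σ t=0..3: t=0:+1/4354560 t=1:−1/414720 t=2:+1/345600 t=3:−1/2488320 = 1/3225600
⇒ 3j(4 7 7; 1 0 -1)² = 81/92378, sgn +1
4πI² = N·(3j₀)²·(3jₘ)² = 37200870/2133423721
I = -1·√(0.0174372/4π) = -0.03725058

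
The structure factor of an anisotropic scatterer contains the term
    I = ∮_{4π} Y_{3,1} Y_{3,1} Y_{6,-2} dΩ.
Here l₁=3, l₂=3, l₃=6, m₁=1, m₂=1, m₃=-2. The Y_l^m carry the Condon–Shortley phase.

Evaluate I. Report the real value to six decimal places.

Rules hold: Σm=0, L=12 even, 0≤6≤6.
N = 7·7·13 = 637
Δ = 0!·6!·6!/13! = 1/12012
Racah Σ t=0..0: t=0:+1/1296 = 1/1296
⇒ 3j(3 3 6; 0 0 0)² = 100/3003, sgn +1
Racah Σ t=0..0: t=0:+1/2304 = 1/2304
⇒ 3j(3 3 6; 1 1 -2)² = 5/143, sgn +1
4πI² = N·(3j₀)²·(3jₘ)² = 3500/4719
I = +1·√(0.741683/4π) = 0.24294284

0.242943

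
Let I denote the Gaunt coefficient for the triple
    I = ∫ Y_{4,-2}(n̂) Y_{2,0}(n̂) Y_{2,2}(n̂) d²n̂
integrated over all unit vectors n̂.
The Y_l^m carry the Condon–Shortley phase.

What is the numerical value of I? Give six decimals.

Rules hold: Σm=0, L=8 even, 2≤2≤6.
N = 9·5·5 = 225
Δ = 4!·4!·0!/9! = 1/630
Racah Σ t=2..2: t=2:+1/16 = 1/16
⇒ 3j(4 2 2; 0 0 0)² = 2/35, sgn +1
Racah Σ t=2..2: t=2:+1/96 = 1/96
⇒ 3j(4 2 2; -2 0 2)² = 1/42, sgn +1
4πI² = N·(3j₀)²·(3jₘ)² = 15/49
I = +1·√(0.306122/4π) = 0.15607835

0.156078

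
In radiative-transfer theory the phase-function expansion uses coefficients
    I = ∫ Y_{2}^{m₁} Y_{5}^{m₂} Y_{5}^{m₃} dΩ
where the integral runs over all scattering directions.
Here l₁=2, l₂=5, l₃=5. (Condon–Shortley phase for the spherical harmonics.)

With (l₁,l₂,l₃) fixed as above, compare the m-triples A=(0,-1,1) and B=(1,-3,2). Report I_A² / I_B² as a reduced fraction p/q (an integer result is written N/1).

81/100

Shared (l₁,l₂,l₃)=(2,5,5): N and (l;000)² cancel in I_A²/I_B².
A: Δ = 2!·2!·8!/13! = 1/38610; Racah Σ t=0..2: t=0:+1/2304 t=1:−1/720 t=2:+1/5760 = -1/1280; ⇒ 3j(2 5 5; 0 -1 1)² = 27/1430, sgn -1
B: Δ = 2!·2!·8!/13! = 1/38610; Racah Σ t=0..1: t=0:+1/2880 t=1:−1/10080 = 1/4032; ⇒ 3j(2 5 5; 1 -3 2)² = 10/429, sgn -1
I_A²/I_B² = (27/1430)/(10/429) = 81/100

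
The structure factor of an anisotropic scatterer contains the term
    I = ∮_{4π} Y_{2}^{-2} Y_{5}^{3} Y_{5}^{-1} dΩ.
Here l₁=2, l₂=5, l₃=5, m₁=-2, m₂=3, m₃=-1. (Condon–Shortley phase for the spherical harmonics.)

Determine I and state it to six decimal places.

0.171169

m-sum 0 ✓  L=12 even ✓  3≤5≤7 ✓
Π(2lᵢ+1) = 5×11×11 = 605
triangle coeff Δ(2,5,5) = 1/38610
Σ_t [0,2]: t=0:+1/2880 t=1:−1/576 t=2:+1/2880 = -1/960
(3j)²=10/429 [(2 5 5; 0 0 0)], sign=+1
Σ_t [2,2]: t=2:+1/5760 = 1/5760
(3j)²=56/2145 [(2 5 5; -2 3 -1)], sign=+1
⇒ 4πI² = 560/1521
I = (+1)√(560/1521/(4π)) = 0.17116875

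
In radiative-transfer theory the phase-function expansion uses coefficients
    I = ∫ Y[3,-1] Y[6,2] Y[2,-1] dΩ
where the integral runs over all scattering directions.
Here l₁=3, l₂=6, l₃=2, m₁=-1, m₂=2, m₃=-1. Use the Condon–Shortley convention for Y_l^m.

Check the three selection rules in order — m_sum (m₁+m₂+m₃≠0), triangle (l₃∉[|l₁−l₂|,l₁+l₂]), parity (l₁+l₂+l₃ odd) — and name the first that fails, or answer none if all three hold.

triangle

m₁+m₂+m₃ = -1 + 2 − 1 = 0  ✓
triangle: |3−6|=3 ≤ l₃=2 ≤ 3+6=9  ✗
parity: l₁+l₂+l₃ = 11 is odd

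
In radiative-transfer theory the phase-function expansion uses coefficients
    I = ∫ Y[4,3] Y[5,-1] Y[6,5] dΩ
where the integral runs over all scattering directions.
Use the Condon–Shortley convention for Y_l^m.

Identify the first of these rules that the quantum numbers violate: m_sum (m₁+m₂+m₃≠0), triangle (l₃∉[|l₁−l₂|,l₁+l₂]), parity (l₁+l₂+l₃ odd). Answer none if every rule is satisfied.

m₁+m₂+m₃ = 3 − 1 + 5 = 7  ✗
triangle: |4−5|=1 ≤ l₃=6 ≤ 4+5=9
parity: l₁+l₂+l₃ = 15 is odd

m_sum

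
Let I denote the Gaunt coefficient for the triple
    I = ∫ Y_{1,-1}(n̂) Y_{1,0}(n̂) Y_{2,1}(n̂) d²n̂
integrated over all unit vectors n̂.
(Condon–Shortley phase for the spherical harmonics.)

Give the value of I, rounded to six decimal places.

Checks pass: Σm=0; 4 even; l₃=2∈[0,2].
(2·1+1)(2·1+1)(2·2+1) = 45
Δ: 0! 2! 2! / 5! → 1/30
sum: t=0:+1/1 = 1/1
3j²(1 1 2; 0 0 0) = Δ·Π!·Σ² = 2/15  (sign +1)
sum: t=0:+1/2 = 1/2
3j²(1 1 2; -1 0 1) = Δ·Π!·Σ² = 1/10  (sign -1)
combine: 4πI² = 45·2/15·1/10 = 3/5
take √, sign -1: I = -0.21850969

-0.218510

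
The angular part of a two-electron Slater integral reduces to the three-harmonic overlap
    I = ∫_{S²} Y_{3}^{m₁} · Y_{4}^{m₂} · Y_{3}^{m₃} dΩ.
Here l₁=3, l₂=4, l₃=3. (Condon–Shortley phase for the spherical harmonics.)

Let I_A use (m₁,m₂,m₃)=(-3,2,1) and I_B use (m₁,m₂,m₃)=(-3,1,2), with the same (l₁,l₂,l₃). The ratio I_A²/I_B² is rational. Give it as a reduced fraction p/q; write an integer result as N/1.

9/5

l's match ⇒ only the (l;m) 3-j factors differ between A and B.
A: triangle coeff Δ(3,4,3) = 1/34650; Σ_t [4,4]: t=4:+1/192 = 1/192; (3j)²=3/77 [(3 4 3; -3 2 1)], sign=+1
B: triangle coeff Δ(3,4,3) = 1/34650; Σ_t [4,4]: t=4:+1/288 = 1/288; (3j)²=5/231 [(3 4 3; -3 1 2)], sign=-1
I_A²/I_B² = (3/77)/(5/231) = 9/5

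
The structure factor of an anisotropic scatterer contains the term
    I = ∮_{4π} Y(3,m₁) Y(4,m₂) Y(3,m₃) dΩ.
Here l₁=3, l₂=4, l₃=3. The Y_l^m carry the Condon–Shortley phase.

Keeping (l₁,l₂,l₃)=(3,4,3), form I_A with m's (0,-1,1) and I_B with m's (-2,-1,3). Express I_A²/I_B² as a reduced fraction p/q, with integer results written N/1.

1/2

Shared (l₁,l₂,l₃)=(3,4,3): N and (l;000)² cancel in I_A²/I_B².
A: Δ = 4!·2!·4!/11! = 1/34650; Racah Σ t=1..3: t=1:−1/48 t=2:+1/24 t=3:−1/288 = 5/288; ⇒ 3j(3 4 3; 0 -1 1)² = 5/462, sgn +1
B: Δ = 4!·2!·4!/11! = 1/34650; Racah Σ t=3..3: t=3:−1/288 = -1/288; ⇒ 3j(3 4 3; -2 -1 3)² = 5/231, sgn -1
I_A²/I_B² = (5/462)/(5/231) = 1/2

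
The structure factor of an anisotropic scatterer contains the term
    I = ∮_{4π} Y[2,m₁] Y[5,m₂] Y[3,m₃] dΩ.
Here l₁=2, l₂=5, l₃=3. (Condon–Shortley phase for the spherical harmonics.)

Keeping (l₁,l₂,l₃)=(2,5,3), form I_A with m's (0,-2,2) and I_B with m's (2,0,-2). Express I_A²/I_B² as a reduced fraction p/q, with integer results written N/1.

l's match ⇒ only the (l;m) 3-j factors differ between A and B.
A: triangle coeff Δ(2,5,3) = 1/2310; Σ_t [2,2]: t=2:+1/480 = 1/480; (3j)²=3/110 [(2 5 3; 0 -2 2)], sign=-1
B: triangle coeff Δ(2,5,3) = 1/2310; Σ_t [0,0]: t=0:+1/2880 = 1/2880; (3j)²=1/462 [(2 5 3; 2 0 -2)], sign=-1
I_A²/I_B² = (3/110)/(1/462) = 63/5

63/5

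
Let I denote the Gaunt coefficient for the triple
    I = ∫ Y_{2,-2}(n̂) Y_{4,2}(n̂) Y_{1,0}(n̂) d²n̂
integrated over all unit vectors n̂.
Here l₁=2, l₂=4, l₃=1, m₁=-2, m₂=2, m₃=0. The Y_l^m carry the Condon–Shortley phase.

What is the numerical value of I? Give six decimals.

0.000000

triangle: need 2≤l₃≤6, have 1; I=0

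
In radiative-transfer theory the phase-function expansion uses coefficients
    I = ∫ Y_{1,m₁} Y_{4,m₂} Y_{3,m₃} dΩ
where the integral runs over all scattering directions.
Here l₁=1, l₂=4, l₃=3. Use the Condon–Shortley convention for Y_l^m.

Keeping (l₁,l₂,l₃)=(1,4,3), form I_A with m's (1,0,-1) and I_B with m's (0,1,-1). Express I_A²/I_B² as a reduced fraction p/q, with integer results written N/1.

Shared (l₁,l₂,l₃)=(1,4,3): N and (l;000)² cancel in I_A²/I_B².
A: Δ = 2!·0!·6!/9! = 1/252; Racah Σ t=0..0: t=0:+1/96 = 1/96; ⇒ 3j(1 4 3; 1 0 -1)² = 1/42, sgn +1
B: Δ = 2!·0!·6!/9! = 1/252; Racah Σ t=1..1: t=1:−1/48 = -1/48; ⇒ 3j(1 4 3; 0 1 -1)² = 5/84, sgn -1
I_A²/I_B² = (1/42)/(5/84) = 2/5

2/5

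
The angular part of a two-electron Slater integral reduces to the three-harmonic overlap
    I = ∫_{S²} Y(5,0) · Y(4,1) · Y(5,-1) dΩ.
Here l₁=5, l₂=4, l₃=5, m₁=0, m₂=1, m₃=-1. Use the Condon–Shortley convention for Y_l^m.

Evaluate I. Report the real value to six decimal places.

-0.053153

Rules hold: Σm=0, L=14 even, 1≤5≤9.
N = 11·9·11 = 1089
Δ = 4!·6!·4!/15! = 1/3153150
Racah Σ t=0..4: t=0:+1/69120 t=1:−1/1728 t=2:+1/576 t=3:−1/1728 t=4:+1/69120 = 7/11520
⇒ 3j(5 4 5; 0 0 0)² = 2/143, sgn -1
Racah Σ t=1..4: t=1:−1/6912 t=2:+1/864 t=3:−1/1152 t=4:+1/17280 = 7/34560
⇒ 3j(5 4 5; 0 1 -1)² = 1/429, sgn +1
4πI² = N·(3j₀)²·(3jₘ)² = 6/169
I = -1·√(0.035503/4π) = -0.05315295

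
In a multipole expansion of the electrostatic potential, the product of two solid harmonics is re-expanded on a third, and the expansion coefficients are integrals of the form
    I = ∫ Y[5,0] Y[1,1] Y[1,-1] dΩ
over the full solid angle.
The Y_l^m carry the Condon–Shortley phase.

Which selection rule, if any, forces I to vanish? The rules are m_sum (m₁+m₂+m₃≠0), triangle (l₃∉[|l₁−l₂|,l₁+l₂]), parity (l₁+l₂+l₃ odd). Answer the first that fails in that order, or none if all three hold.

m₁+m₂+m₃ = 0 + 1 − 1 = 0  ✓
triangle: |5−1|=4 ≤ l₃=1 ≤ 5+1=6  ✗
parity: l₁+l₂+l₃ = 7 is odd

triangle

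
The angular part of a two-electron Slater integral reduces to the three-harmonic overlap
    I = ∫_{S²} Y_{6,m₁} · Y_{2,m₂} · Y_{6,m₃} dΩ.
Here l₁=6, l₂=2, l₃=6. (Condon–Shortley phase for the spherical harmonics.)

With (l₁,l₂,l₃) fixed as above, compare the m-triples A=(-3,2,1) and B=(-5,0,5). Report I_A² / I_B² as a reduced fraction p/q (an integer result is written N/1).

240/121

l's match ⇒ only the (l;m) 3-j factors differ between A and B.
A: triangle coeff Δ(6,2,6) = 1/90090; Σ_t [2,2]: t=2:+1/120960 = 1/120960; (3j)²=24/1001 [(6 2 6; -3 2 1)], sign=-1
B: triangle coeff Δ(6,2,6) = 1/90090; Σ_t [1,2]: t=1:−1/3628800 t=2:+1/1451520 = 1/2419200; (3j)²=11/910 [(6 2 6; -5 0 5)], sign=-1
I_A²/I_B² = (24/1001)/(11/910) = 240/121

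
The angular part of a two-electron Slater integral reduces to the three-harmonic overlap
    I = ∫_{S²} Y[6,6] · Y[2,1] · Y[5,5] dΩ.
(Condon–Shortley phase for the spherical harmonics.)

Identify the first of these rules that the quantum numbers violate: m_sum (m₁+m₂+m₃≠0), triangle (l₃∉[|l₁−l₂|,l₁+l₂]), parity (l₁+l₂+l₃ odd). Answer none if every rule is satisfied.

m₁+m₂+m₃ = 6 + 1 + 5 = 12  ✗
triangle: |6−2|=4 ≤ l₃=5 ≤ 6+2=8
parity: l₁+l₂+l₃ = 13 is odd

m_sum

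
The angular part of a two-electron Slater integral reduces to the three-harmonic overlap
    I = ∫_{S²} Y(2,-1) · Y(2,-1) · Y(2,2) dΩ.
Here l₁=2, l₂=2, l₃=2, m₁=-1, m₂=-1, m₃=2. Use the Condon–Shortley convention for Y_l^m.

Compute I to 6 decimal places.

Checks pass: Σm=0; 6 even; l₃=2∈[0,4].
(2·2+1)(2·2+1)(2·2+1) = 125
Δ: 2! 2! 2! / 7! → 1/630
sum: t=0:+1/8 t=1:−1/1 t=2:+1/8 = -3/4
3j²(2 2 2; 0 0 0) = Δ·Π!·Σ² = 2/35  (sign -1)
sum: t=1:−1/4 = -1/4
3j²(2 2 2; -1 -1 2) = Δ·Π!·Σ² = 3/35  (sign -1)
combine: 4πI² = 125·2/35·3/35 = 30/49
take √, sign +1: I = 0.22072812

0.220728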